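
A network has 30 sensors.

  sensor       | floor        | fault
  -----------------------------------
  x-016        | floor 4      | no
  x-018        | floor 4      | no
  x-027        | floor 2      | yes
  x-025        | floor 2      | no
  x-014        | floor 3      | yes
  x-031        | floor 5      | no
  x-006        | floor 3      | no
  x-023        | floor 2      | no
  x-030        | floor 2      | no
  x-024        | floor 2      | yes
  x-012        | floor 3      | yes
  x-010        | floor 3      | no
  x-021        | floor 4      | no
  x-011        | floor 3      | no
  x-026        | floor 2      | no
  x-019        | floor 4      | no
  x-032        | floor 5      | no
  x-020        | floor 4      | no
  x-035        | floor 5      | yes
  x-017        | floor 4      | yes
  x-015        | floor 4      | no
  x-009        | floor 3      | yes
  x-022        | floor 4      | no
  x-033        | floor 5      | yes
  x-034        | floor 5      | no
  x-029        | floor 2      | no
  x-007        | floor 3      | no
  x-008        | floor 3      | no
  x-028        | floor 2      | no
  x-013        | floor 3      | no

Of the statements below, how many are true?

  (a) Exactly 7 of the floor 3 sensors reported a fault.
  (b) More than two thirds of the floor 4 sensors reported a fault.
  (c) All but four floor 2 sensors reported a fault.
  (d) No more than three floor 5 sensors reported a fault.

(a) floor 3: |A| = 9, |A ∩ B| = 3; needs |A ∩ B| = 7 — false.
(b) floor 4: |A| = 8, |A ∩ B| = 1; needs |A ∩ B| / |A| > 2/3 — false.
(c) floor 2: |A| = 8, |A ∩ B| = 2; needs |A ∖ B| = 4 — false.
(d) floor 5: |A| = 5, |A ∩ B| = 2; needs |A ∩ B| ≤ 3 — true.

1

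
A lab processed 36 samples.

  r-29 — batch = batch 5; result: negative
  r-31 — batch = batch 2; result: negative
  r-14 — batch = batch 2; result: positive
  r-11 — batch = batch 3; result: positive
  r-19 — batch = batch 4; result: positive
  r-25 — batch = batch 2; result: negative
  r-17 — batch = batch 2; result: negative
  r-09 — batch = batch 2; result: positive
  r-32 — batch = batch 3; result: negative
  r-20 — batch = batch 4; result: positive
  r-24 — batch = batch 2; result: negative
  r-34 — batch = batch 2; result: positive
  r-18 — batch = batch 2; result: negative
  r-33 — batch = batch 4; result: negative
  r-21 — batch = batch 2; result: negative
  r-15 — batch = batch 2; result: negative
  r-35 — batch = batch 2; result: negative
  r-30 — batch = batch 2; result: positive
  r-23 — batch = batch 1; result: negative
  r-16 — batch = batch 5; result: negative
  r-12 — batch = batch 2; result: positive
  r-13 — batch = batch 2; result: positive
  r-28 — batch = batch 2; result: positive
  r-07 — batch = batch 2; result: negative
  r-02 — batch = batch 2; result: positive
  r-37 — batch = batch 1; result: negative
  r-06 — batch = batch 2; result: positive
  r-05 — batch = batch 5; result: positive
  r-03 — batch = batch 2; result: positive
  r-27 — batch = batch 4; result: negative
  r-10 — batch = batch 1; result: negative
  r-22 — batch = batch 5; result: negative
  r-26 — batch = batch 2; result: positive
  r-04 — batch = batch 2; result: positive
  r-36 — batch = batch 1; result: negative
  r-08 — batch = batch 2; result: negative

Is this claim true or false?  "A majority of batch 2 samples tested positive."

True

'A majority of batch 2 samples tested positive' holds iff |A ∩ B| > |A ∖ B|.
|A| = 22, |A ∩ B| = 12, |A ∖ B| = 10.
12 > 10, so the statement is true.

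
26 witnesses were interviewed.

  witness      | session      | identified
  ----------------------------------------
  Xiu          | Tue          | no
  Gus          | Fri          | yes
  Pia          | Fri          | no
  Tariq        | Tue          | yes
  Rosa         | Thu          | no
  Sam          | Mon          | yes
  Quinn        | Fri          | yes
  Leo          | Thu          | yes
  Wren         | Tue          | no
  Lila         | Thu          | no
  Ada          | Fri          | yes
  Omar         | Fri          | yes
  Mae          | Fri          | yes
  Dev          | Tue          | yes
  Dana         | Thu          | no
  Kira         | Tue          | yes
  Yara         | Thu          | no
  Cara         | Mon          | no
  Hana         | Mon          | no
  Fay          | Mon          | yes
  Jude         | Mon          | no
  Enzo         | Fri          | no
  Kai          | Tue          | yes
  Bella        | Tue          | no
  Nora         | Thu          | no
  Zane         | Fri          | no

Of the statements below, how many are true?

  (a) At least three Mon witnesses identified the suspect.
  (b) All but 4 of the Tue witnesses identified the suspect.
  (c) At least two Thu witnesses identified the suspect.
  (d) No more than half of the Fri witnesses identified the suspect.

0

(a) Mon: |A| = 5, |A ∩ B| = 2; needs |A ∩ B| ≥ 3 — false.
(b) Tue: |A| = 7, |A ∩ B| = 4; needs |A ∖ B| = 4 — false.
(c) Thu: |A| = 6, |A ∩ B| = 1; needs |A ∩ B| ≥ 2 — false.
(d) Fri: |A| = 8, |A ∩ B| = 5; needs |A ∩ B| ≤ |A ∖ B| — false.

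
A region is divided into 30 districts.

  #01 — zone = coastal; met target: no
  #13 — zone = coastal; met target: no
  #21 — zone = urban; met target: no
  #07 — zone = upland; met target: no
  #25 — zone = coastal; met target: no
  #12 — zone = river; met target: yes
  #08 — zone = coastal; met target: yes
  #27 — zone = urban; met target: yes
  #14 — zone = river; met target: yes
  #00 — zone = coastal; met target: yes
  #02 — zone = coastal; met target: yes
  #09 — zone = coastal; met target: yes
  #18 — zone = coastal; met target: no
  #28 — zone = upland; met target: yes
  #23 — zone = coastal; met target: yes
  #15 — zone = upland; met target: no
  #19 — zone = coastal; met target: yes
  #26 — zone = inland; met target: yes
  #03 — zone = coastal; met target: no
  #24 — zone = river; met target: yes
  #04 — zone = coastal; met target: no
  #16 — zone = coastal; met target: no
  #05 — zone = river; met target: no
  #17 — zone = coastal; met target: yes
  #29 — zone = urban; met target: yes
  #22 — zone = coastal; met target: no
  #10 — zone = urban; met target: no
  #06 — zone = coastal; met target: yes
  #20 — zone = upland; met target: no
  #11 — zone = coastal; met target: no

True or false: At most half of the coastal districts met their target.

Truth condition: |A ∩ B| ≤ |A ∖ B|.
|A| = 17, |A ∩ B| = 8, |A ∖ B| = 9.
8 < 9, so the statement is true.

True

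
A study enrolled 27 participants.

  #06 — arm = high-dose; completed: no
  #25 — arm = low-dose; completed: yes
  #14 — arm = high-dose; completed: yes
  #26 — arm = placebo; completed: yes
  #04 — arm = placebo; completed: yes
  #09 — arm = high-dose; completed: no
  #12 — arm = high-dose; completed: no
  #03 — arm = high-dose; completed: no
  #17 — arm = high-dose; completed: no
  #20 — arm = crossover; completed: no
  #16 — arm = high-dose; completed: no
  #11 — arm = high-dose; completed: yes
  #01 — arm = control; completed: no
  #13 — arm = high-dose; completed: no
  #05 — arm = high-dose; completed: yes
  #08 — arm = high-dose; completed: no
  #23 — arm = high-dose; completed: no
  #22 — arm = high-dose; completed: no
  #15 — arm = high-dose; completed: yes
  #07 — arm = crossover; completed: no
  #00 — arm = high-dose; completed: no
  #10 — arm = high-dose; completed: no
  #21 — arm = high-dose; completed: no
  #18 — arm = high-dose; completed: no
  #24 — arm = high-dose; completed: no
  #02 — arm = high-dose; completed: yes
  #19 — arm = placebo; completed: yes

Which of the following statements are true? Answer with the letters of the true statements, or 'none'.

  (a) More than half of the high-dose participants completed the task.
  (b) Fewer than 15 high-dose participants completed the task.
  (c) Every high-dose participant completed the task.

(b)

|A| = 20, |A ∩ B| = 5, |A ∖ B| = 15.
(a) |A ∩ B| > |A ∖ B|: fails.
(b) |A ∩ B| < 15: holds.
(c) A ⊆ B, i.e. every element of A is in B (|A ∖ B| = 0): fails.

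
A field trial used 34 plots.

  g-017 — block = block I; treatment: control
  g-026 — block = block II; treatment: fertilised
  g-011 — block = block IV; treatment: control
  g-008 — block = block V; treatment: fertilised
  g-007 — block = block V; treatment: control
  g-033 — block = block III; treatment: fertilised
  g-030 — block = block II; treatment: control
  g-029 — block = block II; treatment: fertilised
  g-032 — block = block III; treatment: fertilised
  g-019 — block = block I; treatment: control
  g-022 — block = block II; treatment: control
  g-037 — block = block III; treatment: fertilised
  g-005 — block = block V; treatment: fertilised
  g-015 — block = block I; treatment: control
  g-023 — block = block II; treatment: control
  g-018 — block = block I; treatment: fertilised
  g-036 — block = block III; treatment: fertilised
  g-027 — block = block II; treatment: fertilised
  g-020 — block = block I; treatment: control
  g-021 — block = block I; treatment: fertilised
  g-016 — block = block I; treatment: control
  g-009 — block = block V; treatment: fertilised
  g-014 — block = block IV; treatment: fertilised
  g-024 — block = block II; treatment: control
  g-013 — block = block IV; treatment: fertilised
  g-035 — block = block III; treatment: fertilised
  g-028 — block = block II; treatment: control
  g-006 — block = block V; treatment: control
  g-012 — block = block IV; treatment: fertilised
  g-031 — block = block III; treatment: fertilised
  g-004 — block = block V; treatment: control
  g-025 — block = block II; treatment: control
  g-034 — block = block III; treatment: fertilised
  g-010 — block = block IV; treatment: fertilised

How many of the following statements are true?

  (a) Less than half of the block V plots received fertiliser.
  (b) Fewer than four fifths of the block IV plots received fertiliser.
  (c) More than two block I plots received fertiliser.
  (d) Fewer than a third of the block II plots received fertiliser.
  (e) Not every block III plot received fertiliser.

(a) block V: |A| = 6, |A ∩ B| = 3; needs |A ∩ B| < |A ∖ B| — false.
(b) block IV: |A| = 5, |A ∩ B| = 4; needs |A ∩ B| / |A| < 4/5 — false.
(c) block I: |A| = 7, |A ∩ B| = 2; needs |A ∩ B| > 2 — false.
(d) block II: |A| = 9, |A ∩ B| = 3; needs |A ∩ B| / |A| < 1/3 — false.
(e) block III: |A| = 7, |A ∩ B| = 7; needs A ⊄ B (|A ∖ B| ≥ 1) — false.

0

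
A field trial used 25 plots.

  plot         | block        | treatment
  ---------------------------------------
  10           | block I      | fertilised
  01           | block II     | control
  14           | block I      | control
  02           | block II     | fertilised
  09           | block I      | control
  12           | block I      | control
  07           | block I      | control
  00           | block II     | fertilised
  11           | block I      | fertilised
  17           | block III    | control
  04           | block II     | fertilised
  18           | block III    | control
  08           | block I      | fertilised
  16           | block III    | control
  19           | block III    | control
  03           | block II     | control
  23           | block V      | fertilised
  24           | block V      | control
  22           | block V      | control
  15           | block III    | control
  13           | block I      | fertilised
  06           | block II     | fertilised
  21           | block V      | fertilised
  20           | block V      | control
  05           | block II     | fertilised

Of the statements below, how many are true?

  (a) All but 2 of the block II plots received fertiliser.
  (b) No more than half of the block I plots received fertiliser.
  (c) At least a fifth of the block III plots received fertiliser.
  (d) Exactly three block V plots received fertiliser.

2

(a) block II: |A| = 7, |A ∩ B| = 5; needs |A ∖ B| = 2 — true.
(b) block I: |A| = 8, |A ∩ B| = 4; needs |A ∩ B| ≤ |A ∖ B| — true.
(c) block III: |A| = 5, |A ∩ B| = 0; needs |A ∩ B| / |A| ≥ 1/5 — false.
(d) block V: |A| = 5, |A ∩ B| = 2; needs |A ∩ B| = 3 — false.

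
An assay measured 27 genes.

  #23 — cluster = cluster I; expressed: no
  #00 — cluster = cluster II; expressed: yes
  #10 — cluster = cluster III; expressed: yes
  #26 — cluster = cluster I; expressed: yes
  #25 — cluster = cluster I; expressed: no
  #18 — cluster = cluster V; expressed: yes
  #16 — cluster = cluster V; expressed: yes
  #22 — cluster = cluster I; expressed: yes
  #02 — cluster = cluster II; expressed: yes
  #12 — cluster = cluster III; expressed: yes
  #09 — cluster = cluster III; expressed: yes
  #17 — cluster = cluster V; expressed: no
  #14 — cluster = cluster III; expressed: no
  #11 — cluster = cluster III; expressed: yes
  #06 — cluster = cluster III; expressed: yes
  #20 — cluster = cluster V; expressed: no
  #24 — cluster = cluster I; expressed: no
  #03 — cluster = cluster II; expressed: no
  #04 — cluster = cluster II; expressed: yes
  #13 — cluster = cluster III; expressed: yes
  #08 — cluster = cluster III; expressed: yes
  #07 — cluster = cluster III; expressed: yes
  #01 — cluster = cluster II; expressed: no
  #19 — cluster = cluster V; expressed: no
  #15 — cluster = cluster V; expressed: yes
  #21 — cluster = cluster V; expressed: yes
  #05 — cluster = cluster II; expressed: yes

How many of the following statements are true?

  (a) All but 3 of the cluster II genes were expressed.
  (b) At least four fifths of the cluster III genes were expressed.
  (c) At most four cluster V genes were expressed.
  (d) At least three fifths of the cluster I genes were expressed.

2

(a) cluster II: |A| = 6, |A ∩ B| = 4; needs |A ∖ B| = 3 — false.
(b) cluster III: |A| = 9, |A ∩ B| = 8; needs |A ∩ B| / |A| ≥ 4/5 — true.
(c) cluster V: |A| = 7, |A ∩ B| = 4; needs |A ∩ B| ≤ 4 — true.
(d) cluster I: |A| = 5, |A ∩ B| = 2; needs |A ∩ B| / |A| ≥ 3/5 — false.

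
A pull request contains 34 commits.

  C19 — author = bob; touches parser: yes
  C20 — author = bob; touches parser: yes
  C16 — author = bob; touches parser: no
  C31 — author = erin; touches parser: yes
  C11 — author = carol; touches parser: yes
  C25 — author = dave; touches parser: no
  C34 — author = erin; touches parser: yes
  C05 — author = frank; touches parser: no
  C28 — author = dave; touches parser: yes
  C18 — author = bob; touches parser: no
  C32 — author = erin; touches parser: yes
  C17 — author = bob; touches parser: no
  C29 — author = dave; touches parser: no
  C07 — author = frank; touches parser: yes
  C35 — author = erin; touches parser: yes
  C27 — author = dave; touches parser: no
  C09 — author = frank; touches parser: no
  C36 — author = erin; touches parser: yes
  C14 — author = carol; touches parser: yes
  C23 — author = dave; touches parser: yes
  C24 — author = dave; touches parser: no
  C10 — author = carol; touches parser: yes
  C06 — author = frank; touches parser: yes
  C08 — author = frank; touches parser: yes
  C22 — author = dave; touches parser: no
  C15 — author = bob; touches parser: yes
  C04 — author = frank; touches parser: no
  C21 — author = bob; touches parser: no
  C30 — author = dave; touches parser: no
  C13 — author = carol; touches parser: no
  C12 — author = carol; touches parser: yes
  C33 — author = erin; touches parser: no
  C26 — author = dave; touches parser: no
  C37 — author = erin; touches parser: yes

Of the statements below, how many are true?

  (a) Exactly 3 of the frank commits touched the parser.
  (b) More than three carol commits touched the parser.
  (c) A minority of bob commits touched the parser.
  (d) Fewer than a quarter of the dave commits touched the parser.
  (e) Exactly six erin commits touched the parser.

(a) frank: |A| = 6, |A ∩ B| = 3; needs |A ∩ B| = 3 — true.
(b) carol: |A| = 5, |A ∩ B| = 4; needs |A ∩ B| > 3 — true.
(c) bob: |A| = 7, |A ∩ B| = 3; needs |A ∩ B| < |A ∖ B| — true.
(d) dave: |A| = 9, |A ∩ B| = 2; needs |A ∩ B| / |A| < 1/4 — true.
(e) erin: |A| = 7, |A ∩ B| = 6; needs |A ∩ B| = 6 — true.

5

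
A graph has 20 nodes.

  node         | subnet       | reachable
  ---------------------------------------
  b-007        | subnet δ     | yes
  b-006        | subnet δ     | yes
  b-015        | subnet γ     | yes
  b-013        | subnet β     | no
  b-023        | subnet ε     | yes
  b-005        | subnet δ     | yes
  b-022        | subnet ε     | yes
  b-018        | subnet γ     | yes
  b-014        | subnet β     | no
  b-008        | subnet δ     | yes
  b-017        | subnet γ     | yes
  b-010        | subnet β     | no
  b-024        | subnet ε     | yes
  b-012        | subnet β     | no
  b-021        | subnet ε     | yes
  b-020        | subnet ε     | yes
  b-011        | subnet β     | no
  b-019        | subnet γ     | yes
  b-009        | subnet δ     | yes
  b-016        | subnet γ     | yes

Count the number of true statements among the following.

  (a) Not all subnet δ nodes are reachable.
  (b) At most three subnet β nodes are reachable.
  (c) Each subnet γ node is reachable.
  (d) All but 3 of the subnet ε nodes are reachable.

(a) subnet δ: |A| = 5, |A ∩ B| = 5; needs A ⊄ B (|A ∖ B| ≥ 1) — false.
(b) subnet β: |A| = 5, |A ∩ B| = 0; needs |A ∩ B| ≤ 3 — true.
(c) subnet γ: |A| = 5, |A ∩ B| = 5; needs A ⊆ B, i.e. every element of A is in B (|A ∖ B| = 0) — true.
(d) subnet ε: |A| = 5, |A ∩ B| = 5; needs |A ∖ B| = 3 — false.

2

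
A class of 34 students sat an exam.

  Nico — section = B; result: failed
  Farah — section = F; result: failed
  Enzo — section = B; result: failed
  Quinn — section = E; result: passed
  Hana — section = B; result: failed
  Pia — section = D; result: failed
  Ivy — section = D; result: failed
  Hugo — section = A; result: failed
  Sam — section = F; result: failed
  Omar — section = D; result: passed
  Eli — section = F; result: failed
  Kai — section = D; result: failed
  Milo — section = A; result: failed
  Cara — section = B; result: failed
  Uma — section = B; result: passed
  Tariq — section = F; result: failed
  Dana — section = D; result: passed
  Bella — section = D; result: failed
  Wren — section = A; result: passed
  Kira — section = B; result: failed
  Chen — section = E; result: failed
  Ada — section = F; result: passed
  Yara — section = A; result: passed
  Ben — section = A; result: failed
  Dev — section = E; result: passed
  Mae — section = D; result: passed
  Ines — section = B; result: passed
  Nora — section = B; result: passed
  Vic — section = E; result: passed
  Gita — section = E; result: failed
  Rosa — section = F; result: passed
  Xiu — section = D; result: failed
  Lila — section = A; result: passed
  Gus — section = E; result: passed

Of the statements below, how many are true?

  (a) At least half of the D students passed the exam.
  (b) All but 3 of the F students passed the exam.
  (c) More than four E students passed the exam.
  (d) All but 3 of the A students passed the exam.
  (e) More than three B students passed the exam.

1

(a) D: |A| = 8, |A ∩ B| = 3; needs |A ∩ B| ≥ |A ∖ B| — false.
(b) F: |A| = 6, |A ∩ B| = 2; needs |A ∖ B| = 3 — false.
(c) E: |A| = 6, |A ∩ B| = 4; needs |A ∩ B| > 4 — false.
(d) A: |A| = 6, |A ∩ B| = 3; needs |A ∖ B| = 3 — true.
(e) B: |A| = 8, |A ∩ B| = 3; needs |A ∩ B| > 3 — false.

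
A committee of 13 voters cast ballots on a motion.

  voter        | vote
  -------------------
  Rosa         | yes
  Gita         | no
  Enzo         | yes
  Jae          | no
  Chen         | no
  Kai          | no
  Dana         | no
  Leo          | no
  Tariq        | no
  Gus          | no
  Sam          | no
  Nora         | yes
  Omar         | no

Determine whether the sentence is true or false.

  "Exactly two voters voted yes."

False

'Exactly two voters voted yes' holds iff |A ∩ B| = 2.
A (the restrictor) = {Rosa, Gita, Enzo, Jae, Chen, Kai, Dana, Leo, Tariq, Gus, Sam, Nora, Omar}, |A| = 13.
A ∩ B = {Rosa, Enzo, Nora}, so |A ∩ B| = 3.
|A ∩ B| = 3, so the statement is false.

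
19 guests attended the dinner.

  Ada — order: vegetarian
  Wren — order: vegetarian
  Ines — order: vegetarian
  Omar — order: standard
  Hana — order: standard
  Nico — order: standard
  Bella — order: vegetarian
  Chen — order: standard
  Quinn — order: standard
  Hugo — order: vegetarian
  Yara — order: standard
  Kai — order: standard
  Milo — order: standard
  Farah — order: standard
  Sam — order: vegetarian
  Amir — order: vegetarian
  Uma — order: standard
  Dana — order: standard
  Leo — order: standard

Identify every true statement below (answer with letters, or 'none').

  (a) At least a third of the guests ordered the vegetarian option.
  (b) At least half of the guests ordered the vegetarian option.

|A| = 19, |A ∩ B| = 7, |A ∖ B| = 12.
(a) |A ∩ B| / |A| ≥ 1/3: holds.
(b) |A ∩ B| ≥ |A ∖ B|: fails.

(a)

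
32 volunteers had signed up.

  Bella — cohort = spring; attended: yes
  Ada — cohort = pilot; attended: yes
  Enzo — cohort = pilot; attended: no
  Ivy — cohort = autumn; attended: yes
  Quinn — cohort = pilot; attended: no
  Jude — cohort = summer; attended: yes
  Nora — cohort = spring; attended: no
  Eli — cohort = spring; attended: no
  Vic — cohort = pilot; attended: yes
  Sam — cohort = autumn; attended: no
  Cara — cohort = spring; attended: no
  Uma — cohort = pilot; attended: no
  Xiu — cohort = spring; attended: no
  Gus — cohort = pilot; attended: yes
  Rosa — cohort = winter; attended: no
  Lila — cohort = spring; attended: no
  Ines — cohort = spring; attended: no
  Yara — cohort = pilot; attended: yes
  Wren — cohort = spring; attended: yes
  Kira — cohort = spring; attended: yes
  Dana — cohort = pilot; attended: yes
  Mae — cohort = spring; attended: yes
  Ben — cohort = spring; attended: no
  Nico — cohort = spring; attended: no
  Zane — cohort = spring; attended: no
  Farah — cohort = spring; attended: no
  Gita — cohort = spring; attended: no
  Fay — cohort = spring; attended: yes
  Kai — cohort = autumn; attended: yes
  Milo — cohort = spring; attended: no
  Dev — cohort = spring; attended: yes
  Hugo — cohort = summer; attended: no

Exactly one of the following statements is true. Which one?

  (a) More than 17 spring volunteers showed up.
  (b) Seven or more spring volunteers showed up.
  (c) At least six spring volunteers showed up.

|A| = 18, |A ∩ B| = 6, |A ∖ B| = 12.
(a) requires |A ∩ B| > 17: false.
(b) requires |A ∩ B| ≥ 7: false.
(c) requires |A ∩ B| ≥ 6: true.

(c)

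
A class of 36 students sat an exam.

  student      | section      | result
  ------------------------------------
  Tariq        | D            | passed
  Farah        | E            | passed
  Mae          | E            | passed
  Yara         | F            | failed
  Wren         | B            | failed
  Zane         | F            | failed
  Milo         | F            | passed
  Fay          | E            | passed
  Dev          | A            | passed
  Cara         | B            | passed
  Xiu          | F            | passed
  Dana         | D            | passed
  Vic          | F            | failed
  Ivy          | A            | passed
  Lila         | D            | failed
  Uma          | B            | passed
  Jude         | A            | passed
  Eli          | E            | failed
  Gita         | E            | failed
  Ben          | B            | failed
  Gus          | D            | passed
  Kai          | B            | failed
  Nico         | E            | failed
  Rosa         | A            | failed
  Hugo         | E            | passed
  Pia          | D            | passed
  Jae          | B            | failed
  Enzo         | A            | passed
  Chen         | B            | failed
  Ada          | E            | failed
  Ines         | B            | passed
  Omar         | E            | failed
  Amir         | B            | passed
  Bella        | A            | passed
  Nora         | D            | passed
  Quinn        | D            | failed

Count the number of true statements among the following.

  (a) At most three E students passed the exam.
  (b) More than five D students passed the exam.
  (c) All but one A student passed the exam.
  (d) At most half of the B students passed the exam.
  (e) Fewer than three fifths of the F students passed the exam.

(a) E: |A| = 9, |A ∩ B| = 4; needs |A ∩ B| ≤ 3 — false.
(b) D: |A| = 7, |A ∩ B| = 5; needs |A ∩ B| > 5 — false.
(c) A: |A| = 6, |A ∩ B| = 5; needs |A ∖ B| = 1 — true.
(d) B: |A| = 9, |A ∩ B| = 4; needs |A ∩ B| ≤ |A ∖ B| — true.
(e) F: |A| = 5, |A ∩ B| = 2; needs |A ∩ B| / |A| < 3/5 — true.

3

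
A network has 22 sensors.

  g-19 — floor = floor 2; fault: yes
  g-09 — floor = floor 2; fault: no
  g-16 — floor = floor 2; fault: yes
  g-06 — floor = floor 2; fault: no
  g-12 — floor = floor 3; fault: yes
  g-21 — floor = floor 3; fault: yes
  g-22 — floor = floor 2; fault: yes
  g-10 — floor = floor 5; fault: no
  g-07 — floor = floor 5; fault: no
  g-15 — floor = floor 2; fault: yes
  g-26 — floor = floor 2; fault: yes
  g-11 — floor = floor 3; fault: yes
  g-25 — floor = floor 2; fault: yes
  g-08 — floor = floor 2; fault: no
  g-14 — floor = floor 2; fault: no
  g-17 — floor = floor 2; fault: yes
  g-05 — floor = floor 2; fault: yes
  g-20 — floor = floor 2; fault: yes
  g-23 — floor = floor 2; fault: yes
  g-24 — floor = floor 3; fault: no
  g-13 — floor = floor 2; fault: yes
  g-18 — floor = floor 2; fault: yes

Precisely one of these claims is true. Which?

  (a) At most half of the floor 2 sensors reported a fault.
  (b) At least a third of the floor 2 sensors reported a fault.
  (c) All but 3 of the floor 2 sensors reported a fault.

(b)

|A| = 16, |A ∩ B| = 12, |A ∖ B| = 4.
(a) requires |A ∩ B| ≤ |A ∖ B|: false.
(b) requires |A ∩ B| / |A| ≥ 1/3: true.
(c) requires |A ∖ B| = 3: false.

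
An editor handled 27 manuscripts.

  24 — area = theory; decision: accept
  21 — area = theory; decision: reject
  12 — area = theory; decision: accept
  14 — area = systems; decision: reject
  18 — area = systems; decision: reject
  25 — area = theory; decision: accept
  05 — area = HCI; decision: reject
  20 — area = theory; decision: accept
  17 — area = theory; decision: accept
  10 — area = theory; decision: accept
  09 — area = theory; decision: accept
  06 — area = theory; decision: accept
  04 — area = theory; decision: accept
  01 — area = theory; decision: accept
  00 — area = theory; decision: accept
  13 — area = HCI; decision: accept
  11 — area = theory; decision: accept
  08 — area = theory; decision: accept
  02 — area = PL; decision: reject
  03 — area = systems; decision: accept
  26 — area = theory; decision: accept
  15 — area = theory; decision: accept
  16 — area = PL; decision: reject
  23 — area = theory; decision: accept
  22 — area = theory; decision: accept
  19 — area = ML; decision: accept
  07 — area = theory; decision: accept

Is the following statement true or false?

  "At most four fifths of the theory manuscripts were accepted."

False

Truth condition: |A ∩ B| / |A| ≤ 4/5.
|A| = 19, |A ∩ B| = 18, |A ∖ B| = 1.
|A ∩ B|/|A| = 18/19, so the statement is false.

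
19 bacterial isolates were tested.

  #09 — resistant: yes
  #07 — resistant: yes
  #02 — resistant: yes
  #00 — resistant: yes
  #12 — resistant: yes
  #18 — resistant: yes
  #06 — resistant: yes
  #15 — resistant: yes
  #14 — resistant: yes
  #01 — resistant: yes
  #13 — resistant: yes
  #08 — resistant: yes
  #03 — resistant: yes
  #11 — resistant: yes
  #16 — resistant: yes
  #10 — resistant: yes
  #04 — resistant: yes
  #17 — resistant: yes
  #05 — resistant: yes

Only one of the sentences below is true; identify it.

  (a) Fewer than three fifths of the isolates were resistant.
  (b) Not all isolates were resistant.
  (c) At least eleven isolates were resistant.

|A| = 19, |A ∩ B| = 19, |A ∖ B| = 0.
(a) requires |A ∩ B| / |A| < 3/5: false.
(b) requires A ⊄ B (|A ∖ B| ≥ 1): false.
(c) requires |A ∩ B| ≥ 11: true.

(c)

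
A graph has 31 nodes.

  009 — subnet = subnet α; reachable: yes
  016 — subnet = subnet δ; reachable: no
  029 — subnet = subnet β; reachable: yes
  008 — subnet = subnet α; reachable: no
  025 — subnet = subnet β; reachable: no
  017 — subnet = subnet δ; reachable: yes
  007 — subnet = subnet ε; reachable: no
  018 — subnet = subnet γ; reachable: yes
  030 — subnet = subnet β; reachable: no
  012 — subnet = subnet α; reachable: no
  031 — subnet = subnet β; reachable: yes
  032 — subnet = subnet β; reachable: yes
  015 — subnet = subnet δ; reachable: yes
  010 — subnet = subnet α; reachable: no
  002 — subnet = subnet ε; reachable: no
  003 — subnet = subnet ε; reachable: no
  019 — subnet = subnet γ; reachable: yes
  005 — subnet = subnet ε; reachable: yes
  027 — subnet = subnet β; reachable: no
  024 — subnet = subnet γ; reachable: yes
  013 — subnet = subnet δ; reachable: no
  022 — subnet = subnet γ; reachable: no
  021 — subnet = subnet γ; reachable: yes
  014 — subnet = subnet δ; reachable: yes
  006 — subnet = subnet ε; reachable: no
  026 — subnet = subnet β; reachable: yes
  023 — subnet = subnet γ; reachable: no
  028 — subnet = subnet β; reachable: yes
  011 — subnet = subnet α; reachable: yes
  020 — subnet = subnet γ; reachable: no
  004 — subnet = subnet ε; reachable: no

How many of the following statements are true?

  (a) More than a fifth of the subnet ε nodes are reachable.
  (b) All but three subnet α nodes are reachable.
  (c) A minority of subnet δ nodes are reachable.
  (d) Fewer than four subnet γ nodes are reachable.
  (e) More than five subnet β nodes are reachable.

(a) subnet ε: |A| = 6, |A ∩ B| = 1; needs |A ∩ B| / |A| > 1/5 — false.
(b) subnet α: |A| = 5, |A ∩ B| = 2; needs |A ∖ B| = 3 — true.
(c) subnet δ: |A| = 5, |A ∩ B| = 3; needs |A ∩ B| < |A ∖ B| — false.
(d) subnet γ: |A| = 7, |A ∩ B| = 4; needs |A ∩ B| < 4 — false.
(e) subnet β: |A| = 8, |A ∩ B| = 5; needs |A ∩ B| > 5 — false.

1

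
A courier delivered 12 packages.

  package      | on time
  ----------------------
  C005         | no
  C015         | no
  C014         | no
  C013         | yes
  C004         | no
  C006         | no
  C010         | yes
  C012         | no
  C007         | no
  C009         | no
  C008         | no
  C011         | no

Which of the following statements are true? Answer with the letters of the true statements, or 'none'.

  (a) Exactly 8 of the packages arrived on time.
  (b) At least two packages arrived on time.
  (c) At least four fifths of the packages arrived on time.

|A| = 12, |A ∩ B| = 2, |A ∖ B| = 10.
(a) |A ∩ B| = 8: fails.
(b) |A ∩ B| ≥ 2: holds.
(c) |A ∩ B| / |A| ≥ 4/5: fails.

(b)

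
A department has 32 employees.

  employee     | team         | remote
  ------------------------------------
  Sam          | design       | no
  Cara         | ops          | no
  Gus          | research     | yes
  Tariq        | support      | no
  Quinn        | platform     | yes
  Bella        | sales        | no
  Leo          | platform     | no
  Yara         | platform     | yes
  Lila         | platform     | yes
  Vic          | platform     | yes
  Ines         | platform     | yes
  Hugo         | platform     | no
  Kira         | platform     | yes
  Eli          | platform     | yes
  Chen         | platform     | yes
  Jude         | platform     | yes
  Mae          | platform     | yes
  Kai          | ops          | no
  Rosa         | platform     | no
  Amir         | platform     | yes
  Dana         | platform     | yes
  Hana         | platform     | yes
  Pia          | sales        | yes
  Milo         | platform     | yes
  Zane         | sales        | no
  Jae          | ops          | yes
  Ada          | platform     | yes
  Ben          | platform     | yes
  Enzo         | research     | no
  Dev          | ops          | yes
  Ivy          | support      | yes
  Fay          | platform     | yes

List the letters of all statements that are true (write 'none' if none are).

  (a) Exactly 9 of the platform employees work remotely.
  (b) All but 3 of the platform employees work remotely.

(b)

|A| = 20, |A ∩ B| = 17, |A ∖ B| = 3.
(a) |A ∩ B| = 9: fails.
(b) |A ∖ B| = 3: holds.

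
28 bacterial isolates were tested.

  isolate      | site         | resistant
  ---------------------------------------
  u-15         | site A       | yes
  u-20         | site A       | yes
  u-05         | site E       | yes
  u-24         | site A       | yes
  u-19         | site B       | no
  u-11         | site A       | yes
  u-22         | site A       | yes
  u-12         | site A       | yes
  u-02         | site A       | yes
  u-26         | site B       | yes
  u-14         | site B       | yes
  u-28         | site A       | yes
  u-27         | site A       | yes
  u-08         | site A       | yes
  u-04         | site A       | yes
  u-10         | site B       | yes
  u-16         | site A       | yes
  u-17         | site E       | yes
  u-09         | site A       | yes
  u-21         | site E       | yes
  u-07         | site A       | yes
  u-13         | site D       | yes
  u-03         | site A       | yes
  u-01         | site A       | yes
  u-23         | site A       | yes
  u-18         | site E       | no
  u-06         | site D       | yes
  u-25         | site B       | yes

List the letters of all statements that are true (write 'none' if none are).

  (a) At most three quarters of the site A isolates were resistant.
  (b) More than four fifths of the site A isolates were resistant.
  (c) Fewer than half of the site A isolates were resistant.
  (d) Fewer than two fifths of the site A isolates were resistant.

|A| = 17, |A ∩ B| = 17, |A ∖ B| = 0.
(a) |A ∩ B| / |A| ≤ 3/4: fails.
(b) |A ∩ B| / |A| > 4/5: holds.
(c) |A ∩ B| < |A ∖ B|: fails.
(d) |A ∩ B| / |A| < 2/5: fails.

(b)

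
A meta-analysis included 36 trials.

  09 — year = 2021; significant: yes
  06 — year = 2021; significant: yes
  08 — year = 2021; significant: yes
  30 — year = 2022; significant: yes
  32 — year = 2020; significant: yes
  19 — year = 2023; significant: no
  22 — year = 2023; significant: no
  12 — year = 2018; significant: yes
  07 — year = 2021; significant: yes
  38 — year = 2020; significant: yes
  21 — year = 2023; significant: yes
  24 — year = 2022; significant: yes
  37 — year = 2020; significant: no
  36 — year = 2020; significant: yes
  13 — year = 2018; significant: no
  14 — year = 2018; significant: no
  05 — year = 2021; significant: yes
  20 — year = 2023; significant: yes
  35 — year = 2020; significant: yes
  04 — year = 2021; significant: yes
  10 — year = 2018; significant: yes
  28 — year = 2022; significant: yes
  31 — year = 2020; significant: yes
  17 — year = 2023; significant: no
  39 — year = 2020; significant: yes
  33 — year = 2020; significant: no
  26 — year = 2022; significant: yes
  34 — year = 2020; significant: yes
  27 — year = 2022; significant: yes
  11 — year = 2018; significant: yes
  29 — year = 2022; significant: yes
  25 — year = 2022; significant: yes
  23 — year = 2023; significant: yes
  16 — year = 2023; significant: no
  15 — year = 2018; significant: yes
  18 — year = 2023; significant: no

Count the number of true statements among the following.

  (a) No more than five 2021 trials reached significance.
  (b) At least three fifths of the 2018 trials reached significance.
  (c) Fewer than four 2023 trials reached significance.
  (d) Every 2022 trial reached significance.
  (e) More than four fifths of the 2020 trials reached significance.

3

(a) 2021: |A| = 6, |A ∩ B| = 6; needs |A ∩ B| ≤ 5 — false.
(b) 2018: |A| = 6, |A ∩ B| = 4; needs |A ∩ B| / |A| ≥ 3/5 — true.
(c) 2023: |A| = 8, |A ∩ B| = 3; needs |A ∩ B| < 4 — true.
(d) 2022: |A| = 7, |A ∩ B| = 7; needs A ⊆ B, i.e. every element of A is in B (|A ∖ B| = 0) — true.
(e) 2020: |A| = 9, |A ∩ B| = 7; needs |A ∩ B| / |A| > 4/5 — false.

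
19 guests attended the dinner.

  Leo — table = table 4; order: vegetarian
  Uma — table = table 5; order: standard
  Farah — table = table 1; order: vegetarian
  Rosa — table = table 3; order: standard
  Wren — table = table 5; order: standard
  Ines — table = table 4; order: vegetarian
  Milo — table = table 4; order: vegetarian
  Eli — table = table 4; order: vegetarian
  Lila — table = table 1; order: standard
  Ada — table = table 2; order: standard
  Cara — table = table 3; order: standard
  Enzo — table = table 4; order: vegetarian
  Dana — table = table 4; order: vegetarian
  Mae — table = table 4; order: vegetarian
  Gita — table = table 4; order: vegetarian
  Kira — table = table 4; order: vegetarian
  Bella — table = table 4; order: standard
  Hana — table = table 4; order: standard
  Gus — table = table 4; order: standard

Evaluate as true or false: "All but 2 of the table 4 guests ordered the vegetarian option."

False

'All but 2 of the table 4 guests ordered the vegetarian option' holds iff |A ∖ B| = 2.
A (the restrictor) = {Leo, Ines, Milo, Eli, Enzo, Dana, Mae, Gita, Kira, Bella, Hana, Gus}, |A| = 12.
A ∖ B = {Bella, Hana, Gus}, so |A ∖ B| = 3.
|A ∖ B| = 3, so the statement is false.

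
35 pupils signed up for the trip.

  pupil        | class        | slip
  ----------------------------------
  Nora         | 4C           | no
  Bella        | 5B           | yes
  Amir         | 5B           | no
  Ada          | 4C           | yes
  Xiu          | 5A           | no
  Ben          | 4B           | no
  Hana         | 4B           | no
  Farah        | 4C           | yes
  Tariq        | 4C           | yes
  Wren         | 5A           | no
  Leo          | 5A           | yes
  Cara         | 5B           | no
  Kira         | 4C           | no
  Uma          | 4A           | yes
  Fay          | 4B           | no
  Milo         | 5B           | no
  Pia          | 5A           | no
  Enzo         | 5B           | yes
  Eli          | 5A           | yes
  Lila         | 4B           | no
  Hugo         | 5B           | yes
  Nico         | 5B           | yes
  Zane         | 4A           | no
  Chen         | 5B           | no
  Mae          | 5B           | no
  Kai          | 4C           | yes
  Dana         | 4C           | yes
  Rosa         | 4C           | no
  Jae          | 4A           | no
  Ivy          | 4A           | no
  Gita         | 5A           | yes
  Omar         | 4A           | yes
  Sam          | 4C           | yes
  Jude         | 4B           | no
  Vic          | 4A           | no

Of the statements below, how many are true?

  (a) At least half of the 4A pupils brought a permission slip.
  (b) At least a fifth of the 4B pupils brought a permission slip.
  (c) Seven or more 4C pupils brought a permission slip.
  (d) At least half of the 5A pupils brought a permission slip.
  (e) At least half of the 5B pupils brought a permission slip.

(a) 4A: |A| = 6, |A ∩ B| = 2; needs |A ∩ B| ≥ |A ∖ B| — false.
(b) 4B: |A| = 5, |A ∩ B| = 0; needs |A ∩ B| / |A| ≥ 1/5 — false.
(c) 4C: |A| = 9, |A ∩ B| = 6; needs |A ∩ B| ≥ 7 — false.
(d) 5A: |A| = 6, |A ∩ B| = 3; needs |A ∩ B| ≥ |A ∖ B| — true.
(e) 5B: |A| = 9, |A ∩ B| = 4; needs |A ∩ B| ≥ |A ∖ B| — false.

1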